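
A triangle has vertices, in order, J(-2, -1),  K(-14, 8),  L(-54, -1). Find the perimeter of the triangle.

108

|JK| = √((-12)² + (9)²) = √225 = 15
|KL| = √((-40)² + (-9)²) = √1681 = 41
|LJ| = √((52)² + (0)²) = √2704 = 52
Perimeter = 15 + 41 + 52 = 108.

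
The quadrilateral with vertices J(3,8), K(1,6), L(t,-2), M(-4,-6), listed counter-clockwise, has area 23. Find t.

Write out the shoelace sum; only the two edges meeting at L involve t:
2·Area = [(1·(-2) − t·6) + (t·(-6) − (-4)·(-2))] + -4
       = -12·t + -14 = 46
⇒ t = -5.

-5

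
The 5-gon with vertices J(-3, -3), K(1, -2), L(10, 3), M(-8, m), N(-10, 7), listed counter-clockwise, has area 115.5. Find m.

9

The doubled signed area Σ (x_i y_{i+1} − x_{i+1} y_i) is linear in m.
With m=0 it equals 51; the coefficient of m is 20 (from the two edges through M).
So 20·m + 51 = 2·115.5 = 231 ⇒ m = 9.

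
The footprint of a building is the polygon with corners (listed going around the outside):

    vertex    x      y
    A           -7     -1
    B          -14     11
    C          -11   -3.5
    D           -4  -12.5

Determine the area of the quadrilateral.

59.5

Apply the shoelace (surveyor's) formula: 2A = Σ (x_i·y_{i+1} − x_{i+1}·y_i), indices taken mod 4.
Σ = (-91) + (170) + (123.5) + (-83.5) = 119
Area = |Σ|/2 = 59.5.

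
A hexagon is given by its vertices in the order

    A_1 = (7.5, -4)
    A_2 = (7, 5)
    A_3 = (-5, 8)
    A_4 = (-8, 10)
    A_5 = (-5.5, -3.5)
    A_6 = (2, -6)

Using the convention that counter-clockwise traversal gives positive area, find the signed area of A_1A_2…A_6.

Apply the shoelace formula: 2A = Σ (x_i·y_{i+1} − x_{i+1}·y_i), indices taken mod 6.
Σ = (65.5) + (81) + (14) + (83) + (40) + (37) = 320.5
Signed area = Σ/2 = 160.25 (positive ⇒ counter-clockwise traversal).

160.25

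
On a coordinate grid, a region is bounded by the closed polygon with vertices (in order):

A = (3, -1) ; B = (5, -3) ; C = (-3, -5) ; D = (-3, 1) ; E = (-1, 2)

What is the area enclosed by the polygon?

Cross-terms: -4, -34, -18, -5, -5  ⇒  Σ = -66
Area = |Σ|/2 = 33.

33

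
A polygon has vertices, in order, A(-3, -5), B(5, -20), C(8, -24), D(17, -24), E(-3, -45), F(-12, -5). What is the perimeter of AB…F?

|AB| = √((8)² + (-15)²) = √289 = 17
|BC| = √((3)² + (-4)²) = √25 = 5
|CD| = √((9)² + (0)²) = √81 = 9
|DE| = √((-20)² + (-21)²) = √841 = 29
|EF| = √((-9)² + (40)²) = √1681 = 41
|FA| = √((9)² + (0)²) = √81 = 9
Perimeter = 17 + 5 + 9 + 29 + 41 + 9 = 110.

110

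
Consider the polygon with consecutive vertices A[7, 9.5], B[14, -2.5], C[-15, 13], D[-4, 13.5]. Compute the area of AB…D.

144.5

Apply Gauss's area formula: 2A = Σ (x_i·y_{i+1} − x_{i+1}·y_i), indices taken mod 4.
Cross-terms: -150.5, 144.5, -150.5, -132.5  ⇒  Σ = -289
Area = |Σ|/2 = 144.5.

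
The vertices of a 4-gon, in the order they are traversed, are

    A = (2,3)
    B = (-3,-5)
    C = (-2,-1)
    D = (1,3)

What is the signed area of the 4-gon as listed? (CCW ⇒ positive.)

-8

Apply the shoelace formula: 2A = Σ (x_i·y_{i+1} − x_{i+1}·y_i), indices taken mod 4.
Σ = (-1) + (-7) + (-5) + (-3) = -16
Signed area = Σ/2 = -8 (negative ⇒ clockwise traversal).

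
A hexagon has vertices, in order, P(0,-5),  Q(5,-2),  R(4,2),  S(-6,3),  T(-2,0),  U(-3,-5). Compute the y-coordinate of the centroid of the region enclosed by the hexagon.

Apply the surveyor's formula. First the cross-terms c_i = x_i·y_{i+1} − x_{i+1}·y_i:
  25, 18, 24, 6, 10, 15  ⇒  2A = 98, A = 49.
Then Σ (y_i + y_{i+1})·c_i = -237, so ȳ = -237 / (6·49) = -79/98.

-79/98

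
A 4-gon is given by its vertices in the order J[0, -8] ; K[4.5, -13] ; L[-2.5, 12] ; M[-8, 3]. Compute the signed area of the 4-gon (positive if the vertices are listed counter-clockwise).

105

Cross-terms: 36, 21.5, 88.5, 64  ⇒  Σ = 210
Signed area = Σ/2 = 105 (positive ⇒ counter-clockwise traversal).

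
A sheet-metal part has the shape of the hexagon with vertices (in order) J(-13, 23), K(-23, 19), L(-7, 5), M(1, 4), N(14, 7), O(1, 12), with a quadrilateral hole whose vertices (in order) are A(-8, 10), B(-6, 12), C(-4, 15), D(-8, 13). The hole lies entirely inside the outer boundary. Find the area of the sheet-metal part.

272

Outer boundary:
Σ = (282) + (18) + (-33) + (-49) + (161) + (179) = 558
Area = |Σ|/2 = 279.
Hole:
A→B: (-8)(12) − (-6)(10) = -36
B→C: (-6)(15) − (-4)(12) = -42
C→D: (-4)(13) − (-8)(15) = 68
D→A: (-8)(10) − (-8)(13) = 24
Σ = 14
Area = |Σ|/2 = 7.
Net area = 279 − 7 = 272.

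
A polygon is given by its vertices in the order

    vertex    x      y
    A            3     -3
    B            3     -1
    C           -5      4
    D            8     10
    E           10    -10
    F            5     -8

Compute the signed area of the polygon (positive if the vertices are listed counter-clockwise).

Apply the shoelace formula: 2A = Σ (x_i·y_{i+1} − x_{i+1}·y_i), indices taken mod 6.
Cross-terms: 6, 7, -82, -180, -30, 9  ⇒  Σ = -270
Signed area = Σ/2 = -135 (negative ⇒ clockwise traversal).

-135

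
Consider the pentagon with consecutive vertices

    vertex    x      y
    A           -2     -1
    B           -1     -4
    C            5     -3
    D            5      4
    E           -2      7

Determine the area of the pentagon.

Apply Gauss's area formula: 2A = Σ (x_i·y_{i+1} − x_{i+1}·y_i), indices taken mod 5.
Cross-terms: 7, 23, 35, 43, 16  ⇒  Σ = 124
Area = |Σ|/2 = 62.

62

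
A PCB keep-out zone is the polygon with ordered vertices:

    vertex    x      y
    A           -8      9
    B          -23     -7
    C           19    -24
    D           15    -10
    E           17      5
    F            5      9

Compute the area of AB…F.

804

A→B: (-8)(-7) − (-23)(9) = 263
B→C: (-23)(-24) − (19)(-7) = 685
C→D: (19)(-10) − (15)(-24) = 170
D→E: (15)(5) − (17)(-10) = 245
E→F: (17)(9) − (5)(5) = 128
F→A: (5)(9) − (-8)(9) = 117
Σ = 1608
Area = |Σ|/2 = 804.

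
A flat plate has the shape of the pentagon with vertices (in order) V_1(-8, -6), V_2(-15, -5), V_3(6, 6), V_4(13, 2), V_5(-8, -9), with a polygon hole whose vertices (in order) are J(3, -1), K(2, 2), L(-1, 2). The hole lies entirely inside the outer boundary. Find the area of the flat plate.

146

Outer boundary:
Apply Gauss's area formula: 2A = Σ (x_i·y_{i+1} − x_{i+1}·y_i), indices taken mod 5.
V_1→V_2: (-8)(-5) − (-15)(-6) = -50
V_2→V_3: (-15)(6) − (6)(-5) = -60
V_3→V_4: (6)(2) − (13)(6) = -66
V_4→V_5: (13)(-9) − (-8)(2) = -101
V_5→V_1: (-8)(-6) − (-8)(-9) = -24
Σ = -301
Area = |Σ|/2 = 150.5.
Hole:
Apply the shoelace formula: 2A = Σ (x_i·y_{i+1} − x_{i+1}·y_i), indices taken mod 3.
Σ = (8) + (6) + (-5) = 9
Area = |Σ|/2 = 4.5.
Net area = 150.5 − 4.5 = 146.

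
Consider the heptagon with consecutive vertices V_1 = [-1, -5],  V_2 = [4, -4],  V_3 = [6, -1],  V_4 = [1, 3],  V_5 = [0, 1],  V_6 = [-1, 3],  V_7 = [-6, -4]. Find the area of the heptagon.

56.5

Σ = (24) + (20) + (19) + (1) + (1) + (22) + (26) = 113
Area = |Σ|/2 = 56.5.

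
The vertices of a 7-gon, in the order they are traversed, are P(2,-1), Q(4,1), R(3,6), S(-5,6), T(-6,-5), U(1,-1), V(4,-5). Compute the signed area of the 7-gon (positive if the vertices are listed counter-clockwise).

Apply the surveyor's formula: 2A = Σ (x_i·y_{i+1} − x_{i+1}·y_i), indices taken mod 7.
Σ = (6) + (21) + (48) + (61) + (11) + (-1) + (6) = 152
Signed area = Σ/2 = 76 (positive ⇒ counter-clockwise traversal).

76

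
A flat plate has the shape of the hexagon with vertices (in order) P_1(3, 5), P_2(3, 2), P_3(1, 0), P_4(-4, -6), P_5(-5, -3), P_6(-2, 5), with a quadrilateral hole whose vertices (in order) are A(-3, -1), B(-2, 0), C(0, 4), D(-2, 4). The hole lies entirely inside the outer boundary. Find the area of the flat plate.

39.5

Outer boundary:
Apply the shoelace (surveyor's) formula: 2A = Σ (x_i·y_{i+1} − x_{i+1}·y_i), indices taken mod 6.
P_1→P_2: (3)(2) − (3)(5) = -9
P_2→P_3: (3)(0) − (1)(2) = -2
P_3→P_4: (1)(-6) − (-4)(0) = -6
P_4→P_5: (-4)(-3) − (-5)(-6) = -18
P_5→P_6: (-5)(5) − (-2)(-3) = -31
P_6→P_1: (-2)(5) − (3)(5) = -25
Σ = -91
Area = |Σ|/2 = 45.5.
Hole:
Apply the shoelace (surveyor's) formula: 2A = Σ (x_i·y_{i+1} − x_{i+1}·y_i), indices taken mod 4.
Cross-terms: -2, -8, 8, 14  ⇒  Σ = 12
Area = |Σ|/2 = 6.
Net area = 45.5 − 6 = 39.5.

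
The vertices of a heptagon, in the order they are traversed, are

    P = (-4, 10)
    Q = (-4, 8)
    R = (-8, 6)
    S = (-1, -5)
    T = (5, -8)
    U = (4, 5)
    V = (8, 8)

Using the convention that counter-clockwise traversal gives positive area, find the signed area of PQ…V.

144

Apply the shoelace (surveyor's) formula: 2A = Σ (x_i·y_{i+1} − x_{i+1}·y_i), indices taken mod 7.
Σ = (8) + (40) + (46) + (33) + (57) + (-8) + (112) = 288
Signed area = Σ/2 = 144 (positive ⇒ counter-clockwise traversal).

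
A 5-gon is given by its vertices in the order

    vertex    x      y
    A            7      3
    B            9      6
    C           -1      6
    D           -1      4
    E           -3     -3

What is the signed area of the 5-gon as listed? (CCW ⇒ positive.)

52

Apply the shoelace formula: 2A = Σ (x_i·y_{i+1} − x_{i+1}·y_i), indices taken mod 5.
Σ = (15) + (60) + (2) + (15) + (12) = 104
Signed area = Σ/2 = 52 (positive ⇒ counter-clockwise traversal).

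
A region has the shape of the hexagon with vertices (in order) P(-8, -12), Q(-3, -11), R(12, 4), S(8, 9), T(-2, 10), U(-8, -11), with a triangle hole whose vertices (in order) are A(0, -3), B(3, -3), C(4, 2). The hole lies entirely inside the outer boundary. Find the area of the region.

220.5

Outer boundary:
Cross-terms: 52, 120, 76, 98, 102, 8  ⇒  Σ = 456
Area = |Σ|/2 = 228.
Hole:
Apply the surveyor's formula: 2A = Σ (x_i·y_{i+1} − x_{i+1}·y_i), indices taken mod 3.
Cross-terms: 9, 18, -12  ⇒  Σ = 15
Area = |Σ|/2 = 7.5.
Net area = 228 − 7.5 = 220.5.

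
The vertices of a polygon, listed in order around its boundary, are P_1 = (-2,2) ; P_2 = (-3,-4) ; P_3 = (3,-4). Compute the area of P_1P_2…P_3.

Apply the surveyor's formula: 2A = Σ (x_i·y_{i+1} − x_{i+1}·y_i), indices taken mod 3.
Σ = (14) + (24) + (-2) = 36
Area = |Σ|/2 = 18.

18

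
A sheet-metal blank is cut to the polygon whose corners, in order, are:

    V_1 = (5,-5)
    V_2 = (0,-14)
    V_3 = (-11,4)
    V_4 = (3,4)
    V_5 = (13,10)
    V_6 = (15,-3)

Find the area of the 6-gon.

Apply the surveyor's formula: 2A = Σ (x_i·y_{i+1} − x_{i+1}·y_i), indices taken mod 6.
Σ = (-70) + (-154) + (-56) + (-22) + (-189) + (-60) = -551
Area = |Σ|/2 = 275.5.

275.5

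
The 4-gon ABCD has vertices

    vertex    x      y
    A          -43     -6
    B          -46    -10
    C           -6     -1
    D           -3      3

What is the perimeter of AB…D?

|AB| = √((-3)² + (-4)²) = √25 = 5
|BC| = √((40)² + (9)²) = √1681 = 41
|CD| = √((3)² + (4)²) = √25 = 5
|DA| = √((-40)² + (-9)²) = √1681 = 41
Perimeter = 5 + 41 + 5 + 41 = 92.

92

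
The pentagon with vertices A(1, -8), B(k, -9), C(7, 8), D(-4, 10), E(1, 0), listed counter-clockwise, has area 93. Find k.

The doubled signed area Σ (x_i y_{i+1} − x_{i+1} y_i) is linear in k.
With k=0 it equals 138; the coefficient of k is 16 (from the two edges through B).
So 16·k + 138 = 2·93 = 186 ⇒ k = 3.

3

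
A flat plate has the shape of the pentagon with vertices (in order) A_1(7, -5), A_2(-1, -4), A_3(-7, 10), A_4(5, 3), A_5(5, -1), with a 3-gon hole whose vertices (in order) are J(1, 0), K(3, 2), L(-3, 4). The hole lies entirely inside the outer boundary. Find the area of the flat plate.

82

Outer boundary:
Apply the surveyor's formula: 2A = Σ (x_i·y_{i+1} − x_{i+1}·y_i), indices taken mod 5.
Σ = (-33) + (-38) + (-71) + (-20) + (-18) = -180
Area = |Σ|/2 = 90.
Hole:
Apply the shoelace formula: 2A = Σ (x_i·y_{i+1} − x_{i+1}·y_i), indices taken mod 3.
Σ = (2) + (18) + (-4) = 16
Area = |Σ|/2 = 8.
Net area = 90 − 8 = 82.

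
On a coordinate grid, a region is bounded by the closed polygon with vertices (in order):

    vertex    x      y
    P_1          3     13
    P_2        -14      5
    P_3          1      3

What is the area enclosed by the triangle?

77

Apply Gauss's area formula: 2A = Σ (x_i·y_{i+1} − x_{i+1}·y_i), indices taken mod 3.
Σ = (197) + (-47) + (4) = 154
Area = |Σ|/2 = 77.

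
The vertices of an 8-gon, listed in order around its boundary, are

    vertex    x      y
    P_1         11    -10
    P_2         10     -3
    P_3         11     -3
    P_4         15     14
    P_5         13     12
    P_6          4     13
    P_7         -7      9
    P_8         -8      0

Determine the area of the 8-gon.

333.5

P_1→P_2: (11)(-3) − (10)(-10) = 67
P_2→P_3: (10)(-3) − (11)(-3) = 3
P_3→P_4: (11)(14) − (15)(-3) = 199
P_4→P_5: (15)(12) − (13)(14) = -2
P_5→P_6: (13)(13) − (4)(12) = 121
P_6→P_7: (4)(9) − (-7)(13) = 127
P_7→P_8: (-7)(0) − (-8)(9) = 72
P_8→P_1: (-8)(-10) − (11)(0) = 80
Σ = 667
Area = |Σ|/2 = 333.5.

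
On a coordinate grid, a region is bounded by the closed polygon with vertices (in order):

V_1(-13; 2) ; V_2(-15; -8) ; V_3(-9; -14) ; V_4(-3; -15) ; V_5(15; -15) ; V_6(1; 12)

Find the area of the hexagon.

494

Apply the shoelace formula: 2A = Σ (x_i·y_{i+1} − x_{i+1}·y_i), indices taken mod 6.
Σ = (134) + (138) + (93) + (270) + (195) + (158) = 988
Area = |Σ|/2 = 494.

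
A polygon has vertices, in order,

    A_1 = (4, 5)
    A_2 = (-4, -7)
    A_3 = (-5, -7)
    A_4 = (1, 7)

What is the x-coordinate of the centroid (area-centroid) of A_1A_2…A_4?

Apply the surveyor's formula. First the cross-terms c_i = x_i·y_{i+1} − x_{i+1}·y_i:
  -8, -7, -28, -23  ⇒  2A = -66, A = -33.
Then Σ (x_i + x_{i+1})·c_i = 60, so x̄ = 60 / (6·(-33)) = -10/33.

-10/33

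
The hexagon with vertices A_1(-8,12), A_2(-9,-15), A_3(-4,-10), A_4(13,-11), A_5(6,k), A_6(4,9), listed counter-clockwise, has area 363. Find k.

6

Write out the shoelace sum; only the two edges meeting at A_5 involve k:
2·Area = [(13·k − 6·(-11)) + (6·9 − 4·k)] + 552
       = 9·k + 672 = 726
⇒ k = 6.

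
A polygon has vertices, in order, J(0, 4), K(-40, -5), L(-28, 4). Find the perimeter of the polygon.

84

|JK| = √((-40)² + (-9)²) = √1681 = 41
|KL| = √((12)² + (9)²) = √225 = 15
|LJ| = √((28)² + (0)²) = √784 = 28
Perimeter = 41 + 15 + 28 = 84.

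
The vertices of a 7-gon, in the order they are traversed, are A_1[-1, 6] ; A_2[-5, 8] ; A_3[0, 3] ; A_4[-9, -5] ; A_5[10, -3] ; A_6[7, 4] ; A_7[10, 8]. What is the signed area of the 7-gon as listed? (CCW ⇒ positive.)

128

Σ = (22) + (-15) + (27) + (77) + (61) + (16) + (68) = 256
Signed area = Σ/2 = 128 (positive ⇒ counter-clockwise traversal).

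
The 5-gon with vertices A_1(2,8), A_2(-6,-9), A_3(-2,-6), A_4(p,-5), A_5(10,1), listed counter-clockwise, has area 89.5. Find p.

Write out the shoelace sum; only the two edges meeting at A_4 involve p:
2·Area = [((-2)·(-5) − p·(-6)) + (p·1 − 10·(-5))] + 126
       = 7·p + 186 = 179
⇒ p = -1.

-1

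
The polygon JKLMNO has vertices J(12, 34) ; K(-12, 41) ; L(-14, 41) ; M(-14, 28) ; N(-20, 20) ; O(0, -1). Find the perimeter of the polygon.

116

|JK| = √((-24)² + (7)²) = √625 = 25
|KL| = √((-2)² + (0)²) = √4 = 2
|LM| = √((0)² + (-13)²) = √169 = 13
|MN| = √((-6)² + (-8)²) = √100 = 10
|NO| = √((20)² + (-21)²) = √841 = 29
|OJ| = √((12)² + (35)²) = √1369 = 37
Perimeter = 25 + 2 + 13 + 10 + 29 + 37 = 116.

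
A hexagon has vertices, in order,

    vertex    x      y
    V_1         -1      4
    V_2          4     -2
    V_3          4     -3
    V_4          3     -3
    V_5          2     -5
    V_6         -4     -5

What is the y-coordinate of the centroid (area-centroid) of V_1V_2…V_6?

-403/243

Apply the shoelace formula. First the cross-terms c_i = x_i·y_{i+1} − x_{i+1}·y_i:
  -14, -4, -3, -9, -30, -21  ⇒  2A = -81, A = -40.5.
Then Σ (y_i + y_{i+1})·c_i = 403, so ȳ = 403 / (6·(-40.5)) = -403/243.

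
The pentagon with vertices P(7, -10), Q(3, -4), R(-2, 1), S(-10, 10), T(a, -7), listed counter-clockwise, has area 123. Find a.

The doubled signed area Σ (x_i y_{i+1} − x_{i+1} y_i) is linear in a.
With a=0 it equals 106; the coefficient of a is -20 (from the two edges through T).
So -20·a + 106 = 2·123 = 246 ⇒ a = -7.

-7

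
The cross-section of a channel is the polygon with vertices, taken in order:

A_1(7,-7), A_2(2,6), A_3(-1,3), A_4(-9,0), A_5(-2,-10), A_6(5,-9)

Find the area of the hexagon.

140.5

Apply Gauss's area formula: 2A = Σ (x_i·y_{i+1} − x_{i+1}·y_i), indices taken mod 6.
A_1→A_2: (7)(6) − (2)(-7) = 56
A_2→A_3: (2)(3) − (-1)(6) = 12
A_3→A_4: (-1)(0) − (-9)(3) = 27
A_4→A_5: (-9)(-10) − (-2)(0) = 90
A_5→A_6: (-2)(-9) − (5)(-10) = 68
A_6→A_1: (5)(-7) − (7)(-9) = 28
Σ = 281
Area = |Σ|/2 = 140.5.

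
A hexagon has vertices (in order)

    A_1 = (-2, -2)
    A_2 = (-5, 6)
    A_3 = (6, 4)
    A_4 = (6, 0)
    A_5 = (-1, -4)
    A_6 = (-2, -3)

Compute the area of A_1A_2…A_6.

Apply the surveyor's formula: 2A = Σ (x_i·y_{i+1} − x_{i+1}·y_i), indices taken mod 6.
Σ = (-22) + (-56) + (-24) + (-24) + (-5) + (-2) = -133
Area = |Σ|/2 = 66.5.

66.5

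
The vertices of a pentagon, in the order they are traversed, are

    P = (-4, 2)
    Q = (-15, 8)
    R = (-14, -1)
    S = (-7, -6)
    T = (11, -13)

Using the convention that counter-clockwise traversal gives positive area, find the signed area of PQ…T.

164.5

Apply the surveyor's formula: 2A = Σ (x_i·y_{i+1} − x_{i+1}·y_i), indices taken mod 5.
P→Q: (-4)(8) − (-15)(2) = -2
Q→R: (-15)(-1) − (-14)(8) = 127
R→S: (-14)(-6) − (-7)(-1) = 77
S→T: (-7)(-13) − (11)(-6) = 157
T→P: (11)(2) − (-4)(-13) = -30
Σ = 329
Signed area = Σ/2 = 164.5 (positive ⇒ counter-clockwise traversal).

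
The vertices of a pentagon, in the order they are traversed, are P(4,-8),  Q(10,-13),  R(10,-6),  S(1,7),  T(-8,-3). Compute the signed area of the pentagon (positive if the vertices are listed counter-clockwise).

151.5

Apply the shoelace (surveyor's) formula: 2A = Σ (x_i·y_{i+1} − x_{i+1}·y_i), indices taken mod 5.
Σ = (28) + (70) + (76) + (53) + (76) = 303
Signed area = Σ/2 = 151.5 (positive ⇒ counter-clockwise traversal).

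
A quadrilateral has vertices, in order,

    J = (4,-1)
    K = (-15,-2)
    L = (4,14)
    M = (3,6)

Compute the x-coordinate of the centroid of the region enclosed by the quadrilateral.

Apply Gauss's area formula. First the cross-terms c_i = x_i·y_{i+1} − x_{i+1}·y_i:
  -23, -202, -18, -27  ⇒  2A = -270, A = -135.
Then Σ (x_i + x_{i+1})·c_i = 2160, so x̄ = 2160 / (6·(-135)) = -8/3.

-8/3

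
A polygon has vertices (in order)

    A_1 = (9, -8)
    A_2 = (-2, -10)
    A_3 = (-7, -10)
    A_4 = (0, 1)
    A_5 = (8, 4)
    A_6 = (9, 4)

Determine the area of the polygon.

Apply the shoelace formula: 2A = Σ (x_i·y_{i+1} − x_{i+1}·y_i), indices taken mod 6.
Σ = (-106) + (-50) + (-7) + (-8) + (-4) + (-108) = -283
Area = |Σ|/2 = 141.5.

141.5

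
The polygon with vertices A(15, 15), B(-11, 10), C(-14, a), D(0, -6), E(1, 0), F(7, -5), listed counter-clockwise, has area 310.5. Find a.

9

The doubled signed area Σ (x_i y_{i+1} − x_{i+1} y_i) is linear in a.
With a=0 it equals 720; the coefficient of a is -11 (from the two edges through C).
So -11·a + 720 = 2·310.5 = 621 ⇒ a = 9.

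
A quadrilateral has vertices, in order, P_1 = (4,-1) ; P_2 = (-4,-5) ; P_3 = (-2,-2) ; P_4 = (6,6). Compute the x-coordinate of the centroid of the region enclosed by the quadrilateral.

12/7

Apply Gauss's area formula. First the cross-terms c_i = x_i·y_{i+1} − x_{i+1}·y_i:
  -24, -2, 0, -30  ⇒  2A = -56, A = -28.
Then Σ (x_i + x_{i+1})·c_i = -288, so x̄ = -288 / (6·(-28)) = 12/7.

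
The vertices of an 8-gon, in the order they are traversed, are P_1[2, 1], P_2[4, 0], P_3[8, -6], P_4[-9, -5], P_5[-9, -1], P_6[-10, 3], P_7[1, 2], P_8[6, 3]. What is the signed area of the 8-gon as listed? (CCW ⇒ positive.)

Apply the shoelace (surveyor's) formula: 2A = Σ (x_i·y_{i+1} − x_{i+1}·y_i), indices taken mod 8.
Σ = (-4) + (-24) + (-94) + (-36) + (-37) + (-23) + (-9) + (0) = -227
Signed area = Σ/2 = -113.5 (negative ⇒ clockwise traversal).

-113.5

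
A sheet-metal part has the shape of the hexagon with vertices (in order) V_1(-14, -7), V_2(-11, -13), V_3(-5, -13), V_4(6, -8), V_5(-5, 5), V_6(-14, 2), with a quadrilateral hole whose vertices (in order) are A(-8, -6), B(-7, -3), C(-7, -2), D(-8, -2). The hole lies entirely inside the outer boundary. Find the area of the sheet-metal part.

Outer boundary:
Apply the surveyor's formula: 2A = Σ (x_i·y_{i+1} − x_{i+1}·y_i), indices taken mod 6.
V_1→V_2: (-14)(-13) − (-11)(-7) = 105
V_2→V_3: (-11)(-13) − (-5)(-13) = 78
V_3→V_4: (-5)(-8) − (6)(-13) = 118
V_4→V_5: (6)(5) − (-5)(-8) = -10
V_5→V_6: (-5)(2) − (-14)(5) = 60
V_6→V_1: (-14)(-7) − (-14)(2) = 126
Σ = 477
Area = |Σ|/2 = 238.5.
Hole:
Apply the surveyor's formula: 2A = Σ (x_i·y_{i+1} − x_{i+1}·y_i), indices taken mod 4.
Σ = (-18) + (-7) + (-2) + (32) = 5
Area = |Σ|/2 = 2.5.
Net area = 238.5 − 2.5 = 236.

236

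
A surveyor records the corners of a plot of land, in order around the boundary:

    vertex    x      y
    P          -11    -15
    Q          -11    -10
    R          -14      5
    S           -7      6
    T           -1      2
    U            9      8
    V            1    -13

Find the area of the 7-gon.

308

Apply the shoelace formula: 2A = Σ (x_i·y_{i+1} − x_{i+1}·y_i), indices taken mod 7.
Σ = (-55) + (-195) + (-49) + (-8) + (-26) + (-125) + (-158) = -616
Area = |Σ|/2 = 308.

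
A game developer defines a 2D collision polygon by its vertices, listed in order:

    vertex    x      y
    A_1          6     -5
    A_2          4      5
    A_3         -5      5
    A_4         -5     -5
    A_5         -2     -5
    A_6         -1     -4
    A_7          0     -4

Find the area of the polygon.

Apply Gauss's area formula: 2A = Σ (x_i·y_{i+1} − x_{i+1}·y_i), indices taken mod 7.
Σ = (50) + (45) + (50) + (15) + (3) + (4) + (24) = 191
Area = |Σ|/2 = 95.5.

95.5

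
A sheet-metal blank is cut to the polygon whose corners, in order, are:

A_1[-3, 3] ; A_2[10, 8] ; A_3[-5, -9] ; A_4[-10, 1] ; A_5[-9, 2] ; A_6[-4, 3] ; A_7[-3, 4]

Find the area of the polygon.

Cross-terms: -54, -50, -95, -11, -19, -7, 3  ⇒  Σ = -233
Area = |Σ|/2 = 116.5.

116.5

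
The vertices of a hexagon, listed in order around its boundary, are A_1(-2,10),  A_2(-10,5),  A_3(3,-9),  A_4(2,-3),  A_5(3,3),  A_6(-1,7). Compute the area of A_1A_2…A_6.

Σ = (90) + (75) + (9) + (15) + (24) + (4) = 217
Area = |Σ|/2 = 108.5.

108.5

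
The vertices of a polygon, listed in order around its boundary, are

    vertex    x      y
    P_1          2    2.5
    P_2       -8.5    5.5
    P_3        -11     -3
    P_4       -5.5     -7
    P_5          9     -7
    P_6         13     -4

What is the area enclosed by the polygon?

187.875

P_1→P_2: (2)(5.5) − (-8.5)(2.5) = 32.25
P_2→P_3: (-8.5)(-3) − (-11)(5.5) = 86
P_3→P_4: (-11)(-7) − (-5.5)(-3) = 60.5
P_4→P_5: (-5.5)(-7) − (9)(-7) = 101.5
P_5→P_6: (9)(-4) − (13)(-7) = 55
P_6→P_1: (13)(2.5) − (2)(-4) = 40.5
Σ = 375.75
Area = |Σ|/2 = 187.875.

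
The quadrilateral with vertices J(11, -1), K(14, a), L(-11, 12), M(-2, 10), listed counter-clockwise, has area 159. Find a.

15

The doubled signed area Σ (x_i y_{i+1} − x_{i+1} y_i) is linear in a.
With a=0 it equals -12; the coefficient of a is 22 (from the two edges through K).
So 22·a + -12 = 2·159 = 318 ⇒ a = 15.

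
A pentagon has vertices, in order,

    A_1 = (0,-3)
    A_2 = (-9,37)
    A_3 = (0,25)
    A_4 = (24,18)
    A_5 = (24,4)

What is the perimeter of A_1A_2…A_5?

|A_1A_2| = √((-9)² + (40)²) = √1681 = 41
|A_2A_3| = √((9)² + (-12)²) = √225 = 15
|A_3A_4| = √((24)² + (-7)²) = √625 = 25
|A_4A_5| = √((0)² + (-14)²) = √196 = 14
|A_5A_1| = √((-24)² + (-7)²) = √625 = 25
Perimeter = 41 + 15 + 25 + 14 + 25 = 120.

120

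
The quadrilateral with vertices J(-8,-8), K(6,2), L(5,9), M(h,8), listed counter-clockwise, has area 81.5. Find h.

The doubled signed area Σ (x_i y_{i+1} − x_{i+1} y_i) is linear in h.
With h=0 it equals 180; the coefficient of h is -17 (from the two edges through M).
So -17·h + 180 = 2·81.5 = 163 ⇒ h = 1.

1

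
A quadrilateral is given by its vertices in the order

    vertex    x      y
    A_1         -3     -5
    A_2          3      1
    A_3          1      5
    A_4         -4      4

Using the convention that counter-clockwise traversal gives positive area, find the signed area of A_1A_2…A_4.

41

Apply the surveyor's formula: 2A = Σ (x_i·y_{i+1} − x_{i+1}·y_i), indices taken mod 4.
Cross-terms: 12, 14, 24, 32  ⇒  Σ = 82
Signed area = Σ/2 = 41 (positive ⇒ counter-clockwise traversal).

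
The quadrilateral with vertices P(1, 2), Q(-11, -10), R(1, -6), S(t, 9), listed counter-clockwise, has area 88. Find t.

Write out the shoelace sum; only the two edges meeting at S involve t:
2·Area = [(1·9 − t·(-6)) + (t·2 − 1·9)] + 88
       = 8·t + 88 = 176
⇒ t = 11.

11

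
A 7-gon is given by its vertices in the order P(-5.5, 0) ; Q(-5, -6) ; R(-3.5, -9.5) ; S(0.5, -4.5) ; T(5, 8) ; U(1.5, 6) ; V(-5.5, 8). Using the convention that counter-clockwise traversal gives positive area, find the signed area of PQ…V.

106.75

Apply Gauss's area formula: 2A = Σ (x_i·y_{i+1} − x_{i+1}·y_i), indices taken mod 7.
Σ = (33) + (26.5) + (20.5) + (26.5) + (18) + (45) + (44) = 213.5
Signed area = Σ/2 = 106.75 (positive ⇒ counter-clockwise traversal).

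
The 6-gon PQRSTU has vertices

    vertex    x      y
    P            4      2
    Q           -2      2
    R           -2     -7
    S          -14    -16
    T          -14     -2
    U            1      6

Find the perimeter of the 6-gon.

|PQ| = √((-6)² + (0)²) = √36 = 6
|QR| = √((0)² + (-9)²) = √81 = 9
|RS| = √((-12)² + (-9)²) = √225 = 15
|ST| = √((0)² + (14)²) = √196 = 14
|TU| = √((15)² + (8)²) = √289 = 17
|UP| = √((3)² + (-4)²) = √25 = 5
Perimeter = 6 + 9 + 15 + 14 + 17 + 5 = 66.

66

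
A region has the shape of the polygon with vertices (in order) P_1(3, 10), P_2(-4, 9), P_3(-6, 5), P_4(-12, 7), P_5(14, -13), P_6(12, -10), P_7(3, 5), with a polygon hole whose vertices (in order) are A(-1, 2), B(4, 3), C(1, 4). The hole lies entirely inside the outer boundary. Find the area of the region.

145

Outer boundary:
Apply the shoelace (surveyor's) formula: 2A = Σ (x_i·y_{i+1} − x_{i+1}·y_i), indices taken mod 7.
Cross-terms: 67, 34, 18, 58, 16, 90, 15  ⇒  Σ = 298
Area = |Σ|/2 = 149.
Hole:
Σ = (-11) + (13) + (6) = 8
Area = |Σ|/2 = 4.
Net area = 149 − 4 = 145.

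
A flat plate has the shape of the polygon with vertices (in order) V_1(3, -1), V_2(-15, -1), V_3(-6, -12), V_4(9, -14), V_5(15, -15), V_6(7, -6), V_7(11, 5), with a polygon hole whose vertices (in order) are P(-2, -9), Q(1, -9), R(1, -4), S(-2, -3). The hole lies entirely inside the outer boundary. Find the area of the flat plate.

Outer boundary:
Cross-terms: -18, 174, 192, 75, 15, 101, -26  ⇒  Σ = 513
Area = |Σ|/2 = 256.5.
Hole:
Cross-terms: 27, 5, -11, 12  ⇒  Σ = 33
Area = |Σ|/2 = 16.5.
Net area = 256.5 − 16.5 = 240.

240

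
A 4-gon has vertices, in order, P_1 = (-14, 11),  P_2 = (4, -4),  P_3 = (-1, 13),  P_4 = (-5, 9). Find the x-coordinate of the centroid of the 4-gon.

-151/51

Apply the shoelace (surveyor's) formula. First the cross-terms c_i = x_i·y_{i+1} − x_{i+1}·y_i:
  12, 48, 56, 71  ⇒  2A = 187, A = 93.5.
Then Σ (x_i + x_{i+1})·c_i = -1661, so x̄ = -1661 / (6·93.5) = -151/51.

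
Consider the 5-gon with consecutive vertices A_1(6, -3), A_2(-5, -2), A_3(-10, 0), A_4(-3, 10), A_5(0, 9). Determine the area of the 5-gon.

Apply the surveyor's formula: 2A = Σ (x_i·y_{i+1} − x_{i+1}·y_i), indices taken mod 5.
Σ = (-27) + (-20) + (-100) + (-27) + (-54) = -228
Area = |Σ|/2 = 114.

114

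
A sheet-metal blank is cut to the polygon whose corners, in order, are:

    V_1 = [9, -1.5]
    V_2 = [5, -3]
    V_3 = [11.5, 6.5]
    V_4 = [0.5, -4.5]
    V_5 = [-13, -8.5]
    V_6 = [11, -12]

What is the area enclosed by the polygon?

135.375

Σ = (-19.5) + (67) + (-55) + (-62.75) + (249.5) + (91.5) = 270.75
Area = |Σ|/2 = 135.375.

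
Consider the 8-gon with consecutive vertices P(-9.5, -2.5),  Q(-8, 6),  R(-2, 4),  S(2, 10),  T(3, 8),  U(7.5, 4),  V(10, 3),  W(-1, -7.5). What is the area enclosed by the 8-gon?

Apply Gauss's area formula: 2A = Σ (x_i·y_{i+1} − x_{i+1}·y_i), indices taken mod 8.
Cross-terms: -77, -20, -28, -14, -48, -17.5, -72, -68.75  ⇒  Σ = -345.25
Area = |Σ|/2 = 172.625.

172.625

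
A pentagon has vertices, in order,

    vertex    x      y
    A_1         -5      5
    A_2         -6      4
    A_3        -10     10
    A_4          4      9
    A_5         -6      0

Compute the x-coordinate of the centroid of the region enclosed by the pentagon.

Apply Gauss's area formula. First the cross-terms c_i = x_i·y_{i+1} − x_{i+1}·y_i:
  10, -20, -130, 54, -30  ⇒  2A = -116, A = -58.
Then Σ (x_i + x_{i+1})·c_i = 1212, so x̄ = 1212 / (6·(-58)) = -101/29.

-101/29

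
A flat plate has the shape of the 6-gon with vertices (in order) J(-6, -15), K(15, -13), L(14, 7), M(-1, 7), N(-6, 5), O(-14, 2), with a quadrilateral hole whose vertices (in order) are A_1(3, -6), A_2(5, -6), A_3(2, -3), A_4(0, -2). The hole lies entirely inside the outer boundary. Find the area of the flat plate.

500.5

Outer boundary:
Apply Gauss's area formula: 2A = Σ (x_i·y_{i+1} − x_{i+1}·y_i), indices taken mod 6.
Cross-terms: 303, 287, 105, 37, 58, 222  ⇒  Σ = 1012
Area = |Σ|/2 = 506.
Hole:
Apply the surveyor's formula: 2A = Σ (x_i·y_{i+1} − x_{i+1}·y_i), indices taken mod 4.
Σ = (12) + (-3) + (-4) + (6) = 11
Area = |Σ|/2 = 5.5.
Net area = 506 − 5.5 = 500.5.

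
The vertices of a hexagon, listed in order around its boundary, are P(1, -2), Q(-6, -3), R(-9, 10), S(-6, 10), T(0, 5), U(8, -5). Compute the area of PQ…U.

106.5

Apply the shoelace (surveyor's) formula: 2A = Σ (x_i·y_{i+1} − x_{i+1}·y_i), indices taken mod 6.
Cross-terms: -15, -87, -30, -30, -40, -11  ⇒  Σ = -213
Area = |Σ|/2 = 106.5.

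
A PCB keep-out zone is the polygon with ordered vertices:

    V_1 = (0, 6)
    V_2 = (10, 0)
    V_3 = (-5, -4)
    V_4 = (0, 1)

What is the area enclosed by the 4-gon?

52.5

Cross-terms: -60, -40, -5, 0  ⇒  Σ = -105
Area = |Σ|/2 = 52.5.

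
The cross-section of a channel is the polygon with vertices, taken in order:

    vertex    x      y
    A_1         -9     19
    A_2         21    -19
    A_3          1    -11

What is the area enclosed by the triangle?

Cross-terms: -228, -212, -80  ⇒  Σ = -520
Area = |Σ|/2 = 260.

260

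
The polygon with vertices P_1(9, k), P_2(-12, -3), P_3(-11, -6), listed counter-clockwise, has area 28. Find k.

-10

Write out the shoelace sum; only the two edges meeting at P_1 involve k:
2·Area = [((-11)·k − 9·(-6)) + (9·(-3) − (-12)·k)] + 39
       = 1·k + 66 = 56
⇒ k = -10.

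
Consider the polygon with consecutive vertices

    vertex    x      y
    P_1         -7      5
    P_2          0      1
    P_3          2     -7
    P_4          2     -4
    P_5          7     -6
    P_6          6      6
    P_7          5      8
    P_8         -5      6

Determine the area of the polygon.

98

Apply the shoelace (surveyor's) formula: 2A = Σ (x_i·y_{i+1} − x_{i+1}·y_i), indices taken mod 8.
Σ = (-7) + (-2) + (6) + (16) + (78) + (18) + (70) + (17) = 196
Area = |Σ|/2 = 98.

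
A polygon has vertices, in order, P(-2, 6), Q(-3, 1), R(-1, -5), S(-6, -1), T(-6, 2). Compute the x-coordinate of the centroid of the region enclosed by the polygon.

Apply Gauss's area formula. First the cross-terms c_i = x_i·y_{i+1} − x_{i+1}·y_i:
  16, 16, -29, -18, -32  ⇒  2A = -47, A = -23.5.
Then Σ (x_i + x_{i+1})·c_i = 531, so x̄ = 531 / (6·(-23.5)) = -177/47.

-177/47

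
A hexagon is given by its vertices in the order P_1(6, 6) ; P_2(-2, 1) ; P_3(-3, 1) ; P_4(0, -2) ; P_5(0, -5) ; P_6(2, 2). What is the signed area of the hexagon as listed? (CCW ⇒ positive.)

17.5

Apply the shoelace (surveyor's) formula: 2A = Σ (x_i·y_{i+1} − x_{i+1}·y_i), indices taken mod 6.
Σ = (18) + (1) + (6) + (0) + (10) + (0) = 35
Signed area = Σ/2 = 17.5 (positive ⇒ counter-clockwise traversal).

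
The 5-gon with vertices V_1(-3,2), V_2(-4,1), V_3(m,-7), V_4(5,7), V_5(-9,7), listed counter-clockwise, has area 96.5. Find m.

Write out the shoelace sum; only the two edges meeting at V_3 involve m:
2·Area = [((-4)·(-7) − m·1) + (m·7 − 5·(-7))] + 106
       = 6·m + 169 = 193
⇒ m = 4.

4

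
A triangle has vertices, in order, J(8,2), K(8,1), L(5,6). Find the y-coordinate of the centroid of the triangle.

3

Apply Gauss's area formula. First the cross-terms c_i = x_i·y_{i+1} − x_{i+1}·y_i:
  -8, 43, -38  ⇒  2A = -3, A = -1.5.
Then Σ (y_i + y_{i+1})·c_i = -27, so ȳ = -27 / (6·(-1.5)) = 3.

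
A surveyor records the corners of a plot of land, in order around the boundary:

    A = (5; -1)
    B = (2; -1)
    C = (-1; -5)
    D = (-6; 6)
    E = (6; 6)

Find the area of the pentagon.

79

A→B: (5)(-1) − (2)(-1) = -3
B→C: (2)(-5) − (-1)(-1) = -11
C→D: (-1)(6) − (-6)(-5) = -36
D→E: (-6)(6) − (6)(6) = -72
E→A: (6)(-1) − (5)(6) = -36
Σ = -158
Area = |Σ|/2 = 79.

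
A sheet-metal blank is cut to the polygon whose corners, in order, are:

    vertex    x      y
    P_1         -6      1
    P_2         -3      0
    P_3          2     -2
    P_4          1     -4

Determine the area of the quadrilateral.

P_1→P_2: (-6)(0) − (-3)(1) = 3
P_2→P_3: (-3)(-2) − (2)(0) = 6
P_3→P_4: (2)(-4) − (1)(-2) = -6
P_4→P_1: (1)(1) − (-6)(-4) = -23
Σ = -20
Area = |Σ|/2 = 10.

10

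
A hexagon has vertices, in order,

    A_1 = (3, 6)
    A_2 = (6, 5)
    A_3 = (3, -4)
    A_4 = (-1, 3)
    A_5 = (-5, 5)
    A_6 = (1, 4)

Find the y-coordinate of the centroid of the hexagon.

40/19

Apply the surveyor's formula. First the cross-terms c_i = x_i·y_{i+1} − x_{i+1}·y_i:
  -21, -39, 5, 10, -25, -6  ⇒  2A = -76, A = -38.
Then Σ (y_i + y_{i+1})·c_i = -480, so ȳ = -480 / (6·(-38)) = 40/19.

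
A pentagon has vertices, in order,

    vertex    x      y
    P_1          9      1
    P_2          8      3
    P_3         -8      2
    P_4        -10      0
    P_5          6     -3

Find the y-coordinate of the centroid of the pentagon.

80/213

Apply the surveyor's formula. First the cross-terms c_i = x_i·y_{i+1} − x_{i+1}·y_i:
  19, 40, 20, 30, 33  ⇒  2A = 142, A = 71.
Then Σ (y_i + y_{i+1})·c_i = 160, so ȳ = 160 / (6·71) = 80/213.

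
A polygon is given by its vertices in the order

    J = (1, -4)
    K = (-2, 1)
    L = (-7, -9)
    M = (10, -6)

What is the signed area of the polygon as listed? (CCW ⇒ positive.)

Apply the shoelace (surveyor's) formula: 2A = Σ (x_i·y_{i+1} − x_{i+1}·y_i), indices taken mod 4.
Cross-terms: -7, 25, 132, -34  ⇒  Σ = 116
Signed area = Σ/2 = 58 (positive ⇒ counter-clockwise traversal).

58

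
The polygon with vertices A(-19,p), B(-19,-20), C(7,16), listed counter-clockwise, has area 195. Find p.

The doubled signed area Σ (x_i y_{i+1} − x_{i+1} y_i) is linear in p.
With p=0 it equals 520; the coefficient of p is 26 (from the two edges through A).
So 26·p + 520 = 2·195 = 390 ⇒ p = -5.

-5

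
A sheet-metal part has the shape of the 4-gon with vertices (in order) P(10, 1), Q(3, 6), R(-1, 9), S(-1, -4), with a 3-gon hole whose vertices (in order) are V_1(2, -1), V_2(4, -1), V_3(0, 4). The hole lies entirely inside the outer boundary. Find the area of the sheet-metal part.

Outer boundary:
Apply Gauss's area formula: 2A = Σ (x_i·y_{i+1} − x_{i+1}·y_i), indices taken mod 4.
Σ = (57) + (33) + (13) + (39) = 142
Area = |Σ|/2 = 71.
Hole:
Apply the surveyor's formula: 2A = Σ (x_i·y_{i+1} − x_{i+1}·y_i), indices taken mod 3.
Cross-terms: 2, 16, -8  ⇒  Σ = 10
Area = |Σ|/2 = 5.
Net area = 71 − 5 = 66.

66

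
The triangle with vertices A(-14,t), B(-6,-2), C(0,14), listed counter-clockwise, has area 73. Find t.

1

The doubled signed area Σ (x_i y_{i+1} − x_{i+1} y_i) is linear in t.
With t=0 it equals 140; the coefficient of t is 6 (from the two edges through A).
So 6·t + 140 = 2·73 = 146 ⇒ t = 1.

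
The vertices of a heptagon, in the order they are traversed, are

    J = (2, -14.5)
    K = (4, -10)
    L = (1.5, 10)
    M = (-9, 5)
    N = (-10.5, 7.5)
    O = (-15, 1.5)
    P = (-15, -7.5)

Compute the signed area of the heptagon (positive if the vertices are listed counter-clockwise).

Σ = (38) + (55) + (97.5) + (-15) + (96.75) + (135) + (232.5) = 639.75
Signed area = Σ/2 = 319.875 (positive ⇒ counter-clockwise traversal).

319.875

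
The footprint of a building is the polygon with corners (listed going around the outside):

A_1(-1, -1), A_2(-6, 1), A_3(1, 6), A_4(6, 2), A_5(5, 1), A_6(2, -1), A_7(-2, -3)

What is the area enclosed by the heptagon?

49

Apply the shoelace (surveyor's) formula: 2A = Σ (x_i·y_{i+1} − x_{i+1}·y_i), indices taken mod 7.
Σ = (-7) + (-37) + (-34) + (-4) + (-7) + (-8) + (-1) = -98
Area = |Σ|/2 = 49.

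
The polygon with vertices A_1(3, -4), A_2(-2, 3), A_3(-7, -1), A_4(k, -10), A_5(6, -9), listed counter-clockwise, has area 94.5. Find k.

-4

Write out the shoelace sum; only the two edges meeting at A_4 involve k:
2·Area = [((-7)·(-10) − k·(-1)) + (k·(-9) − 6·(-10))] + 27
       = -8·k + 157 = 189
⇒ k = -4.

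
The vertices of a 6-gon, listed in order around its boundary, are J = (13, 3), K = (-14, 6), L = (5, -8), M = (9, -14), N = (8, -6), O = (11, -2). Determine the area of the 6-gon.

Cross-terms: 120, 82, 2, 58, 50, 59  ⇒  Σ = 371
Area = |Σ|/2 = 185.5.

185.5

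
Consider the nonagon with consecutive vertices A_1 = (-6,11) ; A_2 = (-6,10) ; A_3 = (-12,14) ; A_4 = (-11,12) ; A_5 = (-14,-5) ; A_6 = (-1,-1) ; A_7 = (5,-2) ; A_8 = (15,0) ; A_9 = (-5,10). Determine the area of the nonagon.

238

Apply the shoelace (surveyor's) formula: 2A = Σ (x_i·y_{i+1} − x_{i+1}·y_i), indices taken mod 9.
A_1→A_2: (-6)(10) − (-6)(11) = 6
A_2→A_3: (-6)(14) − (-12)(10) = 36
A_3→A_4: (-12)(12) − (-11)(14) = 10
A_4→A_5: (-11)(-5) − (-14)(12) = 223
A_5→A_6: (-14)(-1) − (-1)(-5) = 9
A_6→A_7: (-1)(-2) − (5)(-1) = 7
A_7→A_8: (5)(0) − (15)(-2) = 30
A_8→A_9: (15)(10) − (-5)(0) = 150
A_9→A_1: (-5)(11) − (-6)(10) = 5
Σ = 476
Area = |Σ|/2 = 238.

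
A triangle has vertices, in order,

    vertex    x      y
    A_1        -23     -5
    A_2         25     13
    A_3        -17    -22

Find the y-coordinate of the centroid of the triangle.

-14/3

Apply the shoelace formula. First the cross-terms c_i = x_i·y_{i+1} − x_{i+1}·y_i:
  -174, -329, -421  ⇒  2A = -924, A = -462.
Then Σ (y_i + y_{i+1})·c_i = 12936, so ȳ = 12936 / (6·(-462)) = -14/3.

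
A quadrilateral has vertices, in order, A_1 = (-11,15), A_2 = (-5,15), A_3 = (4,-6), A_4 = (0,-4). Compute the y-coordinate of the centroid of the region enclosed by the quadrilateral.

6.1

Apply the shoelace (surveyor's) formula. First the cross-terms c_i = x_i·y_{i+1} − x_{i+1}·y_i:
  -90, -30, -16, -44  ⇒  2A = -180, A = -90.
Then Σ (y_i + y_{i+1})·c_i = -3294, so ȳ = -3294 / (6·(-90)) = 6.1.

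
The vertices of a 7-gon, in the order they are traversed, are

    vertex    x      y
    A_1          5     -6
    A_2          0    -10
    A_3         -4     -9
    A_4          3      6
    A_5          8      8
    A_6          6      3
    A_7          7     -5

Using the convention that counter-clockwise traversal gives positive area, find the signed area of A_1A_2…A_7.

-101.5

Apply the surveyor's formula: 2A = Σ (x_i·y_{i+1} − x_{i+1}·y_i), indices taken mod 7.
Cross-terms: -50, -40, 3, -24, -24, -51, -17  ⇒  Σ = -203
Signed area = Σ/2 = -101.5 (negative ⇒ clockwise traversal).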